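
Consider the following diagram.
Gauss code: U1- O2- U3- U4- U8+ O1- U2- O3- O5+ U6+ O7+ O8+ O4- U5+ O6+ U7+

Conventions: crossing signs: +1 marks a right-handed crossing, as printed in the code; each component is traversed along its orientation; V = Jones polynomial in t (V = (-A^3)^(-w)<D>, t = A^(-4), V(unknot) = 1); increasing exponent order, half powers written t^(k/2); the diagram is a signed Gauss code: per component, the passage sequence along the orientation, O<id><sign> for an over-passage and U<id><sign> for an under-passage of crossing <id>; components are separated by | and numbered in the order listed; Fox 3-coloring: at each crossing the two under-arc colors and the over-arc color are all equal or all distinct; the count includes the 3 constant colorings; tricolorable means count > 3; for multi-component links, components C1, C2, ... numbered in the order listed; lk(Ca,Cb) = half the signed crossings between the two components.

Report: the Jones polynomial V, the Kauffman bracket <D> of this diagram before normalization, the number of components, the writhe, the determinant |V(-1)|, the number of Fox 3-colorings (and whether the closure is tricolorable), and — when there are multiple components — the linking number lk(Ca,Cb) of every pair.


Jones polynomial: V(t) = -t^-3 + t^-2 - t^-1 + 3 - t + t^2 - t^3
<D> = -A^-12 + A^-8 - A^-4 + 3 - A^4 + A^8 - A^12; writhe 0
components 1, writhe 0 (8 crossings)
3-colorings: 27 of 3^8, det 9 — tricolorable
note: w = 0 shifts under R1 moves; the (-A^3)^(0) factor cancels that in V


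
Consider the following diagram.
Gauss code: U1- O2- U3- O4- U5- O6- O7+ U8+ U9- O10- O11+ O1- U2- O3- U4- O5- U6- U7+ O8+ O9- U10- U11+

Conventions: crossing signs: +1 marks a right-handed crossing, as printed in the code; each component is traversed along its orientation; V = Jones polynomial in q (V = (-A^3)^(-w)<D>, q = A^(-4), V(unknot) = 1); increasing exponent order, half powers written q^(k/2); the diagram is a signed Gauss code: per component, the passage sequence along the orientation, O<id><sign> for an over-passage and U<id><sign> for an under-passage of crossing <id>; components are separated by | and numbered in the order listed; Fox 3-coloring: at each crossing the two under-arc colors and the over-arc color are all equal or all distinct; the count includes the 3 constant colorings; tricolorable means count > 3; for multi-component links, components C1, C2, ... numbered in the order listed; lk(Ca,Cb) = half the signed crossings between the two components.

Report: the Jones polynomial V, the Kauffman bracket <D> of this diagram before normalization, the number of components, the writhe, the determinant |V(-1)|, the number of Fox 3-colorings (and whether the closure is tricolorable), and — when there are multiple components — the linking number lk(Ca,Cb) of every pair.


V = -q^-7 + q^-6 - q^-5 + q^-4 + q^-2
<D> = -A^-7 - A + A^5 - A^9 + A^13 (w = -5)
1 component over 11 crossings, w = -5
3 Fox colorings among 3^11, |V(-1)| = 5: not tricolorable
why: w = -5 shifts under R1 moves; the (-A^3)^(5) factor cancels that in V


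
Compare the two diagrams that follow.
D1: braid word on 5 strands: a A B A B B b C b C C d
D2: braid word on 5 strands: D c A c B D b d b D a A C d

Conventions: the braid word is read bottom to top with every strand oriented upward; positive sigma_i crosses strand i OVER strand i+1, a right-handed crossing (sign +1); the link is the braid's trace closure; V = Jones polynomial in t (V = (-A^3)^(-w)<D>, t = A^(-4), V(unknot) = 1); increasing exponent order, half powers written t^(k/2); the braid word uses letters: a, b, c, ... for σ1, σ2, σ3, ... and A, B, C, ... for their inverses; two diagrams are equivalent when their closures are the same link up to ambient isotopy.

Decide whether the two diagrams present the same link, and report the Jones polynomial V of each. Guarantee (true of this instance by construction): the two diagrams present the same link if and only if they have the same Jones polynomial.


equivalent: no
V(D1) = -t^-6 + t^-5 - t^-4 + 2t^-3 - t^-2 + t^-1  (w -4, c 12, <D> = A^-8 - A^-4 + 2 - A^4 + A^8 - A^12)
V(D2) = 1  [14 crossings, <D> = 1, w = 0]
key observation: 2 classes among 2 diagrams; unequal V(t) rules out equality


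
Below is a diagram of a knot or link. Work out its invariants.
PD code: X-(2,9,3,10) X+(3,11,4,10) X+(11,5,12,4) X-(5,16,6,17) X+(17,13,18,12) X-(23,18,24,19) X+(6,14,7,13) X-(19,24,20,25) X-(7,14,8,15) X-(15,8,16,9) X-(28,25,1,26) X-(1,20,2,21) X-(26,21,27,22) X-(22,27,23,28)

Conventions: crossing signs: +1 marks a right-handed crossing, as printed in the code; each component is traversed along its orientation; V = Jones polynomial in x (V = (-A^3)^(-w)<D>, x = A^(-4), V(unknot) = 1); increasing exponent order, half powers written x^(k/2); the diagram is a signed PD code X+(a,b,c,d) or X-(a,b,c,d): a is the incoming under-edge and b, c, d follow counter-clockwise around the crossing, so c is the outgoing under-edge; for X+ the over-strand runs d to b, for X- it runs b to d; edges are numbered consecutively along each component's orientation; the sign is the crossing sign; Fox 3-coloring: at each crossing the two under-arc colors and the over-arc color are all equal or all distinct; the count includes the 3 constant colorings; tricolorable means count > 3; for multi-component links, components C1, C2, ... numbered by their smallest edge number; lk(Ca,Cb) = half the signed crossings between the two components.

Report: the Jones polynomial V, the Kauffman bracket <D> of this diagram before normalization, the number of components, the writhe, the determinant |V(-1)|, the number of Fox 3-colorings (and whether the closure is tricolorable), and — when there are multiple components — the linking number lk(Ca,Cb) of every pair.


V(x) = -x^-9 + 2x^-8 - 3x^-7 + 4x^-6 - 4x^-5 + 4x^-4 - 3x^-3 + 2x^-2 - x^-1 + 1
bracket: A^-18 - A^-14 + 2A^-10 - 3A^-6 + 4A^-2 - 4A^2 + 4A^6 - 3A^10 + 2A^14 - A^18, w = -6
1 component, writhe -6, over 14 crossings
det 25, colorings 3 of 3^14 — not tricolorable
observation: w = -6 shifts under R1 moves; the (-A^3)^(6) factor cancels that in V


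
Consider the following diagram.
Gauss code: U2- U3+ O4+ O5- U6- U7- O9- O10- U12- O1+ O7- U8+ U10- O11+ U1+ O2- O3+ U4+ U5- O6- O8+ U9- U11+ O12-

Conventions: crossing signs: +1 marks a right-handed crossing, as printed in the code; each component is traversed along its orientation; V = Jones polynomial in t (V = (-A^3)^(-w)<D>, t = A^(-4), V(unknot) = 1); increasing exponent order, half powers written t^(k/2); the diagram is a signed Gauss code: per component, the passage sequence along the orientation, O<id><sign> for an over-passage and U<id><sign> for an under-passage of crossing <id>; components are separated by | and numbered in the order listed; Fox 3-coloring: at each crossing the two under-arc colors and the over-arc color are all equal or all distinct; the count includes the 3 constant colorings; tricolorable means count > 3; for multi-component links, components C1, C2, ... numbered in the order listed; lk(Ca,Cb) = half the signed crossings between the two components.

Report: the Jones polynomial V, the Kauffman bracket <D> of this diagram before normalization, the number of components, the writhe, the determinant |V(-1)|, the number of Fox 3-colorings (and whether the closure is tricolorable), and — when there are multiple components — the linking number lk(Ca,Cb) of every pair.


V = -t^-5 + t^-4 - t^-3 + 2t^-2 - t^-1 + 2 - t
<D> = -A^-10 + 2A^-6 - A^-2 + 2A^2 - A^6 + A^10 - A^14 (w = -2)
1 component over 12 crossings, w = -2
9 Fox colorings among 3^12, |V(-1)| = 9: tricolorable
why: V spans 6 powers of t: at least 6 crossings in any diagram


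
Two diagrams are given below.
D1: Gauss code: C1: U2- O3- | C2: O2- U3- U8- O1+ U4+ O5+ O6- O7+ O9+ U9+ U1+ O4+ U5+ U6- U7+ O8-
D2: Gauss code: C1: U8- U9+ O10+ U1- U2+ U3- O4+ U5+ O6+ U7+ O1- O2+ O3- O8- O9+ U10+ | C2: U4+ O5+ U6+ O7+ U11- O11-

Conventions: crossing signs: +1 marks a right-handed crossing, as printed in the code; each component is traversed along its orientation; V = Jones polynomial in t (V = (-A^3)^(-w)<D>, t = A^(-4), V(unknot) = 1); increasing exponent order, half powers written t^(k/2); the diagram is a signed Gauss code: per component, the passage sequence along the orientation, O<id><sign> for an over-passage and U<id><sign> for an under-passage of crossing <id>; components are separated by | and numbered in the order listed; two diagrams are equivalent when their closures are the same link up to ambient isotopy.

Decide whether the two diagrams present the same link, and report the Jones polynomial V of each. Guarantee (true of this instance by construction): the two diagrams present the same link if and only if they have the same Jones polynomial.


same link: no
V(D1) = -t^(-3/2) - 2t^(1/2) + t^(3/2) - t^(5/2) + t^(7/2)  [9 crossings, <D> = -A^-11 + A^-7 - A^-3 + 2A + A^9, w = +1]
V(D2) = -t^(3/2) - t^(7/2) + t^(9/2) - t^(11/2)  [11 crossings, <D> = A^-13 - A^-9 + A^-5 + A^3, w = +3]
insight: 2 values of V(t) split the 2 diagrams


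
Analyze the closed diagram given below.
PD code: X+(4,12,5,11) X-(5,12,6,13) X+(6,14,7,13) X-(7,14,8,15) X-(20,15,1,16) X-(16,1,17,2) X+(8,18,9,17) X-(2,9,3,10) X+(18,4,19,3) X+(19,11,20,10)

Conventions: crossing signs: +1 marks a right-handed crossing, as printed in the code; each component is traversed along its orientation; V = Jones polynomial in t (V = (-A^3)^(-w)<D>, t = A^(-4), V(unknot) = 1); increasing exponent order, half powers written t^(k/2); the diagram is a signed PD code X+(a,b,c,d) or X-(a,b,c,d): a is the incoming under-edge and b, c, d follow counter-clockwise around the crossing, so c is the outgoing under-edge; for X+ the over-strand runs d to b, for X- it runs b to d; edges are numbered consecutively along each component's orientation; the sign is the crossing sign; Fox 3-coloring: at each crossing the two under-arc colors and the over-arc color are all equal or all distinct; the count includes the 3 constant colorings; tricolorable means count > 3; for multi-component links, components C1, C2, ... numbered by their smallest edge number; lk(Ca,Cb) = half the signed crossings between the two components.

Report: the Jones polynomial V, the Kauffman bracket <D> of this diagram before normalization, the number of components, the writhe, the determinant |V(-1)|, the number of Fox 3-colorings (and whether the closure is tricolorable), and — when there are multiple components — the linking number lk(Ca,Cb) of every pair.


Jones polynomial: V(t) = t^-2 - t^-1 + 1 - t + t^2
<D> = A^-8 - A^-4 + 1 - A^4 + A^8; writhe 0
components 1, writhe 0 (10 crossings)
3-colorings: 3 of 3^10, det 5 — not tricolorable
note: V is palindromic (span 4, det 5): t -> 1/t fixes it; necessary, not sufficient, for amphichirality


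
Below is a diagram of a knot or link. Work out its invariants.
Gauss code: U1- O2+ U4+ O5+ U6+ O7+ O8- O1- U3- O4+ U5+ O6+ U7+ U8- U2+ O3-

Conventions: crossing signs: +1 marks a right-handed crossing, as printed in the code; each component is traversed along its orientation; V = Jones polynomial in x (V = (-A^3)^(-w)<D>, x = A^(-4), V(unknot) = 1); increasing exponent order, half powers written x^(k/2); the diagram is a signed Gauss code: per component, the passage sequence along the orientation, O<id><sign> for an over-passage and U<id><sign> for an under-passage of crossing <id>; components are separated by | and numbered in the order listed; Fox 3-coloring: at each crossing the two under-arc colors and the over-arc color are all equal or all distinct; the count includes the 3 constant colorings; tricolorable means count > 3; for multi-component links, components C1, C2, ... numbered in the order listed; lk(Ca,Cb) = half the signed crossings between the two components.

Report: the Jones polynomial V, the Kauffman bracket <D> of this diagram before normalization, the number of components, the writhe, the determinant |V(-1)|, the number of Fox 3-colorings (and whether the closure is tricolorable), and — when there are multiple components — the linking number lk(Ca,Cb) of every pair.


V(x) = x^-1 - 1 + 2x - 2x^2 + 2x^3 - 2x^4 + x^5
bracket: A^-14 - 2A^-10 + 2A^-6 - 2A^-2 + 2A^2 - A^6 + A^10, w = +2
1 component, writhe +2, over 8 crossings
det 11, colorings 3 of 3^8 — not tricolorable
observation: V spans 6 powers of x: at least 6 crossings in any diagram


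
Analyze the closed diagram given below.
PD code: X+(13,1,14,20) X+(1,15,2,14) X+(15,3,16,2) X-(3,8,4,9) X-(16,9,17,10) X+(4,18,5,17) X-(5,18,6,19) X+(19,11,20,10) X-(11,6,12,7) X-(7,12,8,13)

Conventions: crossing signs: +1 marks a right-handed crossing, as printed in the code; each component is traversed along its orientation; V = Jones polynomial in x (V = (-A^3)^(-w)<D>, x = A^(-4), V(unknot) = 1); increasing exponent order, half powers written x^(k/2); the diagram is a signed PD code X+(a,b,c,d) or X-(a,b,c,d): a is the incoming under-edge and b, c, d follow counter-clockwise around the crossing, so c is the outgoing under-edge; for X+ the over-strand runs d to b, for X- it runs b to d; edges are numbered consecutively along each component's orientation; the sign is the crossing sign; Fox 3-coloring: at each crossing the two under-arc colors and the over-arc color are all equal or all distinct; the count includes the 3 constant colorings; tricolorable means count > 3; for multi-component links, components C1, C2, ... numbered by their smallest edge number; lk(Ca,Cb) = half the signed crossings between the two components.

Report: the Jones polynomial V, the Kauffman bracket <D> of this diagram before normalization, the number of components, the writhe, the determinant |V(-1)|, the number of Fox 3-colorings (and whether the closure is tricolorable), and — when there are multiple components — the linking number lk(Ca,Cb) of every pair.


V(x) = -x^-3 + x^-2 - x^-1 + 3 - x + x^2 - x^3
bracket: -A^-12 + A^-8 - A^-4 + 3 - A^4 + A^8 - A^12, w = 0
1 component, writhe 0, over 10 crossings
det 9, colorings 27 of 3^10 — tricolorable
observation: palindromic: swapping x for 1/x fixes V


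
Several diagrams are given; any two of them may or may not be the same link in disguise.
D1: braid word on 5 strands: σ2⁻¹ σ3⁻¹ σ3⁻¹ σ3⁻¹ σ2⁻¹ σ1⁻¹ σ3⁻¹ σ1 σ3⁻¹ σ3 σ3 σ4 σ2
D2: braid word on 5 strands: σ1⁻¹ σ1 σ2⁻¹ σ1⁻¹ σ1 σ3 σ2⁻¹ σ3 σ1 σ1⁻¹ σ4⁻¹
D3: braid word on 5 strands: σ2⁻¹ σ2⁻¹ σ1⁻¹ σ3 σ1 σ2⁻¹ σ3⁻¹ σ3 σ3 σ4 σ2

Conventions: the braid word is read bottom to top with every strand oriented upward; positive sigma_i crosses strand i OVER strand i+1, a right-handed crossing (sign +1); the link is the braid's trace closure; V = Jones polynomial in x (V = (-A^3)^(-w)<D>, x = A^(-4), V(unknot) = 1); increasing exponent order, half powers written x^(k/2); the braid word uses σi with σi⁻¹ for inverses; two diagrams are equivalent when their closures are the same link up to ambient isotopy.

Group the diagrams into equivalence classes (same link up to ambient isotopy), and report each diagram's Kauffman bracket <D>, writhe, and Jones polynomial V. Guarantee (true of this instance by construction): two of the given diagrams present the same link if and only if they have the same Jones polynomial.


equivalence classes: {D1} | {D2, D3}
D1 (bracket A^-7 + A^-3 + A - A^9; 13 crossings at w = -3): V = x^(-9/2) - x^(-5/2) - x^(-3/2) - x^(-1/2)
V(D2) = -x^(-5/2) - x^(5/2)  [11 crossings, <D> = A^-13 + A^7, w = -1]
D3 (bracket A^-7 + A^13; 11 crossings at w = +1): V = -x^(-5/2) - x^(5/2)
key observation: 2 classes among 3 diagrams; unequal V(x) rules out equality


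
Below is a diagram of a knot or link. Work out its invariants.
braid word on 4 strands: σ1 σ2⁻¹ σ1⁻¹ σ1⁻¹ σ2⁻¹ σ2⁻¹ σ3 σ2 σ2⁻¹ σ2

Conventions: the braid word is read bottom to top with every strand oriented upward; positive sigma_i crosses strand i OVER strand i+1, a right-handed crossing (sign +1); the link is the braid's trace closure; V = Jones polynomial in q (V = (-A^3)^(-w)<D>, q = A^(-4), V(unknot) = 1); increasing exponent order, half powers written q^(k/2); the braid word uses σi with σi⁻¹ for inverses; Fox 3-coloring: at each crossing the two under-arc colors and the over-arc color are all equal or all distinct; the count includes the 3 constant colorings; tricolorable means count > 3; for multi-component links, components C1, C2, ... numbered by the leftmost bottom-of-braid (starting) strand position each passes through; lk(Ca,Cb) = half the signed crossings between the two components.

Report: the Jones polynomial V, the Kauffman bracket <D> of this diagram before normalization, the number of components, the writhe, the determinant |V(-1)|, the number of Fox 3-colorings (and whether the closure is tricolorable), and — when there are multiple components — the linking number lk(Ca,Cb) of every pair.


V(q) = -q^(-9/2) - q^(-5/2) + q^(-3/2) - q^(-1/2)
bracket: -A^-4 + 1 - A^4 - A^12, w = -2
2 components, writhe -2, over 10 crossings
lk(C1,C2) = -2
det 4, colorings 3 of 3^10 — not tricolorable
observation: the word shrinks to σ1 σ2⁻¹ σ1⁻¹ σ1⁻¹ σ2⁻¹ σ2⁻¹ σ3 σ2 after cancelling


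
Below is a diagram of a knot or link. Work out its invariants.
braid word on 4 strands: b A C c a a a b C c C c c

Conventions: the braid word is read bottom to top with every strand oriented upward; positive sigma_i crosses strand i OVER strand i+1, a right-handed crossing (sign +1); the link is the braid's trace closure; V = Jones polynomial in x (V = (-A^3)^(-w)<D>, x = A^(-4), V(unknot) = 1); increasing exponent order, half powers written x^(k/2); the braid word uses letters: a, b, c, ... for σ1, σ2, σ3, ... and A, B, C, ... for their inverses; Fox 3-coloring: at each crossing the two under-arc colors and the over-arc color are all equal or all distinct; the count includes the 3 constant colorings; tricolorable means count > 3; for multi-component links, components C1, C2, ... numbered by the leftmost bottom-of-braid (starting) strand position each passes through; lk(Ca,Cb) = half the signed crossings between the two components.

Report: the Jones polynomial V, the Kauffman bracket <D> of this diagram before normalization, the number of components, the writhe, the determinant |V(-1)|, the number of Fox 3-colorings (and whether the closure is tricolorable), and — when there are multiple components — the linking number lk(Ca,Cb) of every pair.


Jones polynomial: V(x) = x + 2x^3 + x^5
<D> = -A^-5 - 2A^3 - A^11; writhe +5
components 3, writhe +5 (13 crossings)
linking number lk(C1,C2) = 0
lk(C1,C3): +1
lk(C2,C3) = +1
3-colorings: 3 of 3^13, det 4 — not tricolorable
note: det 4 = |V(-1)|; not divisible by 3, so not tricolorable


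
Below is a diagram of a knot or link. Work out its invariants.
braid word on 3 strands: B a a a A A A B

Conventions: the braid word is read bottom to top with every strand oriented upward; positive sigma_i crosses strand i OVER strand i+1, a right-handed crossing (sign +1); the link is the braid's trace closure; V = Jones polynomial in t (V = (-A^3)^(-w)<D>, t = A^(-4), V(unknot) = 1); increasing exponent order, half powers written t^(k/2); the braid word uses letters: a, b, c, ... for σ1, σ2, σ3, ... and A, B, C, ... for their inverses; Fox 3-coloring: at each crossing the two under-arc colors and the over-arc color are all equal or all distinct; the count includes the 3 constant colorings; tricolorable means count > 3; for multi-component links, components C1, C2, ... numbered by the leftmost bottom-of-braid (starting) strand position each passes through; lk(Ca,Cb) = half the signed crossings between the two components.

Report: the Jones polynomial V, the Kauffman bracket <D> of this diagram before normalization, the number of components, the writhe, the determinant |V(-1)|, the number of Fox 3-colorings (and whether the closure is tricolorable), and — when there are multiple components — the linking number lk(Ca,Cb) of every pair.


V(t) = t^-3 + t^-2 + t^-1 + 1
bracket: A^-6 + A^-2 + A^2 + A^6, w = -2
3 components, writhe -2, over 8 crossings
lk(C1,C2) = 0
linking number lk(C1,C3) = 0
lk(C2,C3): -1
det 0, colorings 9 of 3^8 — tricolorable
observation: free reduction leaves σ2⁻¹ σ2⁻¹ of the original 8 letters


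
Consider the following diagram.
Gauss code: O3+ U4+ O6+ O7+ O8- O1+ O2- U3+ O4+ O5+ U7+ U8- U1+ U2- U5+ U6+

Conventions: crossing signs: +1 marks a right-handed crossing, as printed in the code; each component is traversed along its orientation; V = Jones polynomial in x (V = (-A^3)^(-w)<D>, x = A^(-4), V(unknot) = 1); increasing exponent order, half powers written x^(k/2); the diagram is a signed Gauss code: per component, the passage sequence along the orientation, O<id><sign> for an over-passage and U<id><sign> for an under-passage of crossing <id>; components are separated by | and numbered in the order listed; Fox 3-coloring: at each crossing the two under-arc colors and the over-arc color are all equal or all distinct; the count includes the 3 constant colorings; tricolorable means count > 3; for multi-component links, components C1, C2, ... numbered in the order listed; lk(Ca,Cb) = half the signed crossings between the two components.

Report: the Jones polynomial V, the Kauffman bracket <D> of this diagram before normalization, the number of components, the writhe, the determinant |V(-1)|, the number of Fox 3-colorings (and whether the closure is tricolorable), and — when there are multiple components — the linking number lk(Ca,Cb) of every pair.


V(x) = x + x^3 - x^4
bracket: -A^-4 + 1 + A^8, w = +4
1 component, writhe +4, over 8 crossings
det 3, colorings 9 of 3^8 — tricolorable
observation: det 3 = |V(-1)|; divisible by 3, so tricolorable


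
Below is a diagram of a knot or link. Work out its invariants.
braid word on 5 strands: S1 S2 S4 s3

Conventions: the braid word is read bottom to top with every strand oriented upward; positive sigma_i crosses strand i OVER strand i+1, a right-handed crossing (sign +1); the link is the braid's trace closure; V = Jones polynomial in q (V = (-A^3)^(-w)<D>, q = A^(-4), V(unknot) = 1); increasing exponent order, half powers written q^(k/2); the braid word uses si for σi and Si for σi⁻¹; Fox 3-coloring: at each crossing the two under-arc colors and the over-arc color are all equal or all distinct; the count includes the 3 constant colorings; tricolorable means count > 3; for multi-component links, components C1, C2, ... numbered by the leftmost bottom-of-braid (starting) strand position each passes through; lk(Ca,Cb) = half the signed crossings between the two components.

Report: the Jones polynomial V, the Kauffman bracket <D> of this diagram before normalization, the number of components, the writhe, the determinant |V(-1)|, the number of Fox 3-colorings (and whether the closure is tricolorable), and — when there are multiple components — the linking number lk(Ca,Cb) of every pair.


V(q) = 1
bracket: A^-6, w = -2
1 component, writhe -2, over 4 crossings
det 1, colorings 3 of 3^4 — not tricolorable
observation: det 1 = |V(-1)|; not divisible by 3, so not tricolorable


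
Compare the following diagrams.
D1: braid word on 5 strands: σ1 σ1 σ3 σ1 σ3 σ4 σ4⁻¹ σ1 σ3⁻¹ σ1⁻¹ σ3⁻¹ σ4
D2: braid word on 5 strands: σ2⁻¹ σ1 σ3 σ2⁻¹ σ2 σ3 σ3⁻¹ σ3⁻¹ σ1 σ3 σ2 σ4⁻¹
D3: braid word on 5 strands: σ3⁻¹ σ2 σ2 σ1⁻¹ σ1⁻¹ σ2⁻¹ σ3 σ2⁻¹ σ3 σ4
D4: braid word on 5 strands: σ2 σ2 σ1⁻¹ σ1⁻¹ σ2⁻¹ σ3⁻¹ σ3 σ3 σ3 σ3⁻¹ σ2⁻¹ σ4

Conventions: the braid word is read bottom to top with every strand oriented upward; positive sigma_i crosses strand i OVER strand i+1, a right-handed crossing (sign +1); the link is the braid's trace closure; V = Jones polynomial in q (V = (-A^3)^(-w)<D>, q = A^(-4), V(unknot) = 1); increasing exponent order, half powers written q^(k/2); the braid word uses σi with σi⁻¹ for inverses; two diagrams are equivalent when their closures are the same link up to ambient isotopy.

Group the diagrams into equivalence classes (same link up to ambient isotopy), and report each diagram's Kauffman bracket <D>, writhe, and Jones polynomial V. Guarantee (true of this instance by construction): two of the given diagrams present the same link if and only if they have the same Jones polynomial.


equivalence classes: {D1} | {D2} | {D3, D4}
D1 (bracket -A^-8 - A^-4 + 1 + 2A^4 + 2A^8 + A^12; 12 crossings at w = +4): V = 1 + 2q + 2q^2 + q^3 - q^4 - q^5
V(D2) = 1 + q + q^2 + q^3  (w +2, c 12, <D> = A^-6 + A^-2 + A^2 + A^6)
V(D3) = q^-3 + q^-2 + q^-1 + 1  [10 crossings, <D> = 1 + A^4 + A^8 + A^12, w = 0]
V(D4) = q^-3 + q^-2 + q^-1 + 1  [12 crossings, <D> = 1 + A^4 + A^8 + A^12, w = 0]
key observation: comparing 4 Jones polynomials yields 3 groups


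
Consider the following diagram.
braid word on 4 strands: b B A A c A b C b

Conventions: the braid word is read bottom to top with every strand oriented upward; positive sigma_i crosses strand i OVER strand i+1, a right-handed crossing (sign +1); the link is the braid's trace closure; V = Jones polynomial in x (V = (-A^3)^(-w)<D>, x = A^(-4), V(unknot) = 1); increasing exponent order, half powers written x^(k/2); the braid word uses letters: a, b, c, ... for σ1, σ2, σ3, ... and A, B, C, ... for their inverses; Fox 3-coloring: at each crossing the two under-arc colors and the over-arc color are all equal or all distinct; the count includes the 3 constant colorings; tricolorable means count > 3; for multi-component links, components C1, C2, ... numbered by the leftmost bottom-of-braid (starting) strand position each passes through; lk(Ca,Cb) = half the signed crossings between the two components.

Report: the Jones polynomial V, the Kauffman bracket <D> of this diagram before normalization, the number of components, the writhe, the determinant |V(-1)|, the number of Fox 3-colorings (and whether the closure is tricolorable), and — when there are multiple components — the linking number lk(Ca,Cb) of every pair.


Jones polynomial: V(x) = -x^-4 + x^-3 + x^-1
<D> = -A - A^9 + A^13; writhe -1
components 1, writhe -1 (9 crossings)
3-colorings: 9 of 3^9, det 3 — tricolorable
note: the span of V is 3, forcing >= 3 crossings in any diagram


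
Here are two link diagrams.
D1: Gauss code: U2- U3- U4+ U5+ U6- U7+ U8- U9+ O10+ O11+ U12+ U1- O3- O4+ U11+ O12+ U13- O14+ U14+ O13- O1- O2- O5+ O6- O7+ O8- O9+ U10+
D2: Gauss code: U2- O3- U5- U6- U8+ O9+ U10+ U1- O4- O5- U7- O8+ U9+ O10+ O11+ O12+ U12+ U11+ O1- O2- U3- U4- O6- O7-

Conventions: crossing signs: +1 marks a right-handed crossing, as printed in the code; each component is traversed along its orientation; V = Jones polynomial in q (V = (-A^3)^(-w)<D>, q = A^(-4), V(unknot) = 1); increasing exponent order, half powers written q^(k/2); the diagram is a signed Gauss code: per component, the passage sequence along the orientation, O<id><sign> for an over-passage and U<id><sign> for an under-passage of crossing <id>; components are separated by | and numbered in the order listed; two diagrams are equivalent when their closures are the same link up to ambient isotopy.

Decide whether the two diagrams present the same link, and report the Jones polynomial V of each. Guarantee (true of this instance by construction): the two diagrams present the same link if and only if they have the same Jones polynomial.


equivalent: no
D1 (bracket A^6; 14 crossings at w = +2): V = 1
V(D2) = -q^-6 + q^-5 - q^-4 + 2q^-3 - q^-2 + q^-1  (w -2, c 12, <D> = A^-2 - A^2 + 2A^6 - A^10 + A^14 - A^18)
key observation: 2 classes among 2 diagrams; unequal V(q) rules out equality


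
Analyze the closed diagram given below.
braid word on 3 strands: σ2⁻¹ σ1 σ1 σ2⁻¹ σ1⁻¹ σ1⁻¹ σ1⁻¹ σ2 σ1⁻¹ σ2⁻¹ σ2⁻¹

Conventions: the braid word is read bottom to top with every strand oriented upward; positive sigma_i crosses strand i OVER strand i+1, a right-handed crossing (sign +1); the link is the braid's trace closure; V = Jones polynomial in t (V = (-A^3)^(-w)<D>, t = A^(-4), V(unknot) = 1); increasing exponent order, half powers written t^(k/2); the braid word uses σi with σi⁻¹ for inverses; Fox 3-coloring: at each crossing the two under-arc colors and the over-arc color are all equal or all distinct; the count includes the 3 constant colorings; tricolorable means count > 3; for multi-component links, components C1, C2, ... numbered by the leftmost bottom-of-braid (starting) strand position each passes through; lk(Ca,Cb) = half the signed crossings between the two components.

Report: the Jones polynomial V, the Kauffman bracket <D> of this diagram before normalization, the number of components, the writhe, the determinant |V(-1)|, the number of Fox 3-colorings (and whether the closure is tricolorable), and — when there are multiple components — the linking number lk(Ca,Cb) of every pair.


Jones polynomial: V(t) = -t^(-19/2) + 2t^(-17/2) - 5t^(-15/2) + 7t^(-13/2) - 8t^(-11/2) + 8t^(-9/2) - 8t^(-7/2) + 5t^(-5/2) - 3t^(-3/2) + t^(-1/2)
<D> = -A^-13 + 3A^-9 - 5A^-5 + 8A^-1 - 8A^3 + 8A^7 - 7A^11 + 5A^15 - 2A^19 + A^23; writhe -5
components 2, writhe -5 (11 crossings)
linking number lk(C1,C2) = -4
3-colorings: 9 of 3^11, det 48 — tricolorable
note: the 1 component pair carries total linking -4


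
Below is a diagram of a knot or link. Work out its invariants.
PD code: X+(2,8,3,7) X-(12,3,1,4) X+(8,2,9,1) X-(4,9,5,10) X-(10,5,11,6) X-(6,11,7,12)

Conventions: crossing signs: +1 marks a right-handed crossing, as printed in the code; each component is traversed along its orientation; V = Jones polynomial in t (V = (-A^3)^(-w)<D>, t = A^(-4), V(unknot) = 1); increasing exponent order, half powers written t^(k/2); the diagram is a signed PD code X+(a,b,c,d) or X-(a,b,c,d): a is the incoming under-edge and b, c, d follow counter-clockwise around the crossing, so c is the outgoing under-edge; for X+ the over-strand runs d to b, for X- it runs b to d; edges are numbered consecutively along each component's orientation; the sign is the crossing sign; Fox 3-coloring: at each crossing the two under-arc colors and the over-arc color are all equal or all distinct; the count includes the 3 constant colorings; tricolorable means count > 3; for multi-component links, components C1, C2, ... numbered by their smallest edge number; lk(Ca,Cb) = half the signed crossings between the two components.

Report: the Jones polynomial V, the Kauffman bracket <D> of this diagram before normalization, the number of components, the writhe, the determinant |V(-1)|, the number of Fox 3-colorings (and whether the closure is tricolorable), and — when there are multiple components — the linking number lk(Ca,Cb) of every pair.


Jones polynomial: V(t) = t^-5 - 2t^-4 + 2t^-3 - 2t^-2 + 2t^-1 - 1 + t
<D> = A^-10 - A^-6 + 2A^-2 - 2A^2 + 2A^6 - 2A^10 + A^14; writhe -2
components 1, writhe -2 (6 crossings)
3-colorings: 3 of 3^6, det 11 — not tricolorable
note: |V(-1)| = 11: so not tricolorable, since 3 does not divide 11


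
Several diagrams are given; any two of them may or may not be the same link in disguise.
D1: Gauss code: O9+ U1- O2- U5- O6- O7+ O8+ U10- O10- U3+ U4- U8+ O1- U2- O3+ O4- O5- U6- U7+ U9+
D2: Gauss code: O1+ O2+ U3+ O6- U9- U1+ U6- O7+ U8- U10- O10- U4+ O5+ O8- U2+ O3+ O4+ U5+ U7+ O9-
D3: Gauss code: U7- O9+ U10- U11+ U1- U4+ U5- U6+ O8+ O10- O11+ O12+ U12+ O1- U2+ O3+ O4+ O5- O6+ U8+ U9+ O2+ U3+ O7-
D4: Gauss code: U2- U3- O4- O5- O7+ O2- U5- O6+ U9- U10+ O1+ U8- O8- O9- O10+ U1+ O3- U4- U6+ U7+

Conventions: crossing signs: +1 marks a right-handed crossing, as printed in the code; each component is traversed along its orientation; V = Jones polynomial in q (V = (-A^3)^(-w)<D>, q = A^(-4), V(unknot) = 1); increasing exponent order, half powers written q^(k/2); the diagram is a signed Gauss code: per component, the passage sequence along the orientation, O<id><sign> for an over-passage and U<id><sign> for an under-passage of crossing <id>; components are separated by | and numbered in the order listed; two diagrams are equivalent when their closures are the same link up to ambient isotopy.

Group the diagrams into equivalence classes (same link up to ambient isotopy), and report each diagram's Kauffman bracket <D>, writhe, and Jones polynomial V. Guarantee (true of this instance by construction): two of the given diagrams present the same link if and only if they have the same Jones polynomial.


equivalence classes: {D1} | {D2, D3} | {D4}
D1 (bracket A^-2 + A^6 - A^10; 10 crossings at w = -2): V = -q^-4 + q^-3 + q^-1
V(D2) = q - q^2 + 2q^3 - q^4 + q^5 - q^6  (w +2, c 10, <D> = -A^-18 + A^-14 - A^-10 + 2A^-6 - A^-2 + A^2)
D3 (bracket -A^-12 + A^-8 - A^-4 + 2 - A^4 + A^8; 12 crossings at w = +4): V = q - q^2 + 2q^3 - q^4 + q^5 - q^6
V(D4) = 1  (w -2, c 10, <D> = A^-6)
key observation: V(q) takes 3 values over 4 diagrams, fixing the grouping


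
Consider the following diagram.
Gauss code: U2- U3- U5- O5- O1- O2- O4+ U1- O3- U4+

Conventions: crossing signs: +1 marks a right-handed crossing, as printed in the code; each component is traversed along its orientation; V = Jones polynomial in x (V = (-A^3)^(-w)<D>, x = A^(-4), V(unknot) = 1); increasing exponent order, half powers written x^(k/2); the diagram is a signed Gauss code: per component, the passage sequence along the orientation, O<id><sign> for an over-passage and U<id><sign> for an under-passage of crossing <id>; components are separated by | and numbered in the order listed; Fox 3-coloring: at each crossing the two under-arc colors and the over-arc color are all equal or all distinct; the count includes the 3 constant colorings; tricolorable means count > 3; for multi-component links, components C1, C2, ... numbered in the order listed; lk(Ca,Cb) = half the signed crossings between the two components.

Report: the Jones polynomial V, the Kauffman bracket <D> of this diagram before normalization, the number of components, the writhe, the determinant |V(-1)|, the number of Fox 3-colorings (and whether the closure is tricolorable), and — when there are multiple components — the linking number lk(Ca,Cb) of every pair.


V = 1
<D> = -A^-9 (w = -3)
1 component over 5 crossings, w = -3
3 Fox colorings among 3^5, |V(-1)| = 1: not tricolorable
why: w = -3 (over 5 crossings) is diagram-only; (-A^3)^(3) removes it from V


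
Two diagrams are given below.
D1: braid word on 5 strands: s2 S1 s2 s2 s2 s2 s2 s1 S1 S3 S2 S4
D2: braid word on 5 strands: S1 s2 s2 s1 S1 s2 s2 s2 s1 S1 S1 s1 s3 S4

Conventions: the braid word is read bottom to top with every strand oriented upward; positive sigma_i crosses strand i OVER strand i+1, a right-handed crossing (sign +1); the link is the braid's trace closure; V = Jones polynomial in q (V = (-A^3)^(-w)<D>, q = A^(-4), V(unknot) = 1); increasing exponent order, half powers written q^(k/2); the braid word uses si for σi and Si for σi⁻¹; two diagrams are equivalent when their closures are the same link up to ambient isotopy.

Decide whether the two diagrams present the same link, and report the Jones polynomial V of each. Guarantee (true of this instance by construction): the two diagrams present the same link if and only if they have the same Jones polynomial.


same link: yes
V(D1) = q^2 + q^4 - q^5 + q^6 - q^7  [12 crossings, <D> = -A^-22 + A^-18 - A^-14 + A^-10 + A^-2, w = +2]
V(D2) = q^2 + q^4 - q^5 + q^6 - q^7  (w +4, c 14, <D> = -A^-16 + A^-12 - A^-8 + A^-4 + A^4)
note: one V(q) for all 2 diagrams — one class (guaranteed)


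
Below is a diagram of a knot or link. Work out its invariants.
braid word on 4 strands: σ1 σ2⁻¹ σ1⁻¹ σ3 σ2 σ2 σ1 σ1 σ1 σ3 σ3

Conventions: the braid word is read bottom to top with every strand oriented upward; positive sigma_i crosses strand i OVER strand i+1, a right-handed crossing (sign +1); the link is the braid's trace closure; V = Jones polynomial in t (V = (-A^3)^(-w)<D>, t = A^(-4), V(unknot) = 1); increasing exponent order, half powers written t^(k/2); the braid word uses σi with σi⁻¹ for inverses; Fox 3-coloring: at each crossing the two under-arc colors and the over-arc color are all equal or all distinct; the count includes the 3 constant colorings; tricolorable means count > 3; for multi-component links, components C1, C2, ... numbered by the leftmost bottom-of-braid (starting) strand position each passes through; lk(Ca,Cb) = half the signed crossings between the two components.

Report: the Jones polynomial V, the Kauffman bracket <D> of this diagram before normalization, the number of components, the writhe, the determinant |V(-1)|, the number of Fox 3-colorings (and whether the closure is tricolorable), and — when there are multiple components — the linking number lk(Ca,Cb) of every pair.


Jones polynomial: V(t) = t^3 + t^5 - t^8
<D> = A^-11 - A - A^9; writhe +7
components 1, writhe +7 (11 crossings)
3-colorings: 9 of 3^11, det 3 — tricolorable
note: w = +7 (over 11 crossings) is diagram-only; (-A^3)^(-7) removes it from V


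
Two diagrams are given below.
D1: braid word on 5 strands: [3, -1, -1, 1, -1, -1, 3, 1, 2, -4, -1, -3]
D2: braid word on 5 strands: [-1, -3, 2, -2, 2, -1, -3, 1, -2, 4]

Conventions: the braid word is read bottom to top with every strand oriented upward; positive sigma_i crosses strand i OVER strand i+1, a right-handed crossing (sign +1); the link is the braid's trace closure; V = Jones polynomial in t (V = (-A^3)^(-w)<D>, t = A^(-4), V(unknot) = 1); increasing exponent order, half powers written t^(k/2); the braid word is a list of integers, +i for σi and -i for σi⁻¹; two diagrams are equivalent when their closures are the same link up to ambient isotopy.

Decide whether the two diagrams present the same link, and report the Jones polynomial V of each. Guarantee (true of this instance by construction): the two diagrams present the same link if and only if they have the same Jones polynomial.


equivalent: no
V(D1) = -t^-4 + t^-3 + t^-1  (w -2, c 12, <D> = A^-2 + A^6 - A^10)
V(D2) = 1  (w -2, c 10, <D> = A^-6)
why: V(t) takes 2 values over 2 diagrams, fixing the grouping


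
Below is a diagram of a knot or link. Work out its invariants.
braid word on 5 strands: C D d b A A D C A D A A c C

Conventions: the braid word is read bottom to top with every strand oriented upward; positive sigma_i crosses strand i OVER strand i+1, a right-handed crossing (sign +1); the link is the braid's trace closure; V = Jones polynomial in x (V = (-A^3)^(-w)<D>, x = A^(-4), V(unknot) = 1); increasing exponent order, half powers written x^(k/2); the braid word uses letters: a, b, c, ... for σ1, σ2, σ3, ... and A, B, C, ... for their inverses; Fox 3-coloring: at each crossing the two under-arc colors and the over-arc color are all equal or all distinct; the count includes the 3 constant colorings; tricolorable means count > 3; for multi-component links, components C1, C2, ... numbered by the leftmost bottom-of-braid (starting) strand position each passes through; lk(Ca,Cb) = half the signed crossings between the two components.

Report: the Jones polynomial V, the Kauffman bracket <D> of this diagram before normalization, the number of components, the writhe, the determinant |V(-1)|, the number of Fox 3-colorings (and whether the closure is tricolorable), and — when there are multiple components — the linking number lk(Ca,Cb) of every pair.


V(x) = x^-11 - 2x^-10 + 2x^-9 - 3x^-8 + 2x^-7 - 2x^-6 + 2x^-5 + x^-3
bracket: A^-12 + 2A^-4 - 2 + 2A^4 - 3A^8 + 2A^12 - 2A^16 + A^20, w = -8
1 component, writhe -8, over 14 crossings
det 15, colorings 9 of 3^14 — tricolorable
observation: |V(-1)| = 15: so tricolorable, since 3 divides 15


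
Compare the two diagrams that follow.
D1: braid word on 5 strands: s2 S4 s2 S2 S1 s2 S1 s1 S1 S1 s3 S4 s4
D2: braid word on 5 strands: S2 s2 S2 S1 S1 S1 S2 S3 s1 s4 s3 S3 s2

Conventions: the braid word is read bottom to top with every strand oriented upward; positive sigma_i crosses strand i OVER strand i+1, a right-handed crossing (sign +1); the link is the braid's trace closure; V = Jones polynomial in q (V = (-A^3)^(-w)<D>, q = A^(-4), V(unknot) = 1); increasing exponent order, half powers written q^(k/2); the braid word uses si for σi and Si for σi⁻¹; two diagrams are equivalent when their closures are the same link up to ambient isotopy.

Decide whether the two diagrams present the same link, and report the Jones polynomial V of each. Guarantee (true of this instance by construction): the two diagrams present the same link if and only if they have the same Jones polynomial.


equivalent: no
V(D1) = q^(-7/2) - 2q^(-5/2) + q^(-3/2) - 2q^(-1/2) + q^(1/2) - q^(3/2)  (w -1, c 13, <D> = A^-9 - A^-5 + 2A^-1 - A^3 + 2A^7 - A^11)
V(D2) = -q^(-5/2) - q^(-1/2)  (w -3, c 13, <D> = A^-7 + A)
why: 2 values of V(q) split the 2 diagrams
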